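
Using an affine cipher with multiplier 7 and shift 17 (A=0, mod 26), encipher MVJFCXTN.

M(12): 7·12+17=101≡23 → X
V(21): 7·21+17=164≡8 → I
J(9): 7·9+17=80≡2 → C
F(5): 7·5+17=52≡0 → A
C(2): 7·2+17=31≡5 → F
X(23): 7·23+17=178≡22 → W
T(19): 7·19+17=150≡20 → U
N(13): 7·13+17=108≡4 → E

XICAFWUE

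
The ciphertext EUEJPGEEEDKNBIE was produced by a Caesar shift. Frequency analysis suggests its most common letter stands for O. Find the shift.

The most frequent ciphertext letter is E (appears 6 times).
E is position 4; O is position 14.
Shift = -10≡16.

16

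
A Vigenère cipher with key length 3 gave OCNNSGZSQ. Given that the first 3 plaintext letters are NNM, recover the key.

Subtract each crib letter from the matching ciphertext letter (mod 26):
O(14)−N(13)=1 → B
C(2)−N(13)=-11≡15 → P
N(13)−M(12)=1 → B

BPB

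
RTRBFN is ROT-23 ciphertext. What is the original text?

UWUEIQ

R(17): 17−23=-6≡20 → U
T(19): 19−23=-4≡22 → W
R(17): 17−23=-6≡20 → U
B(1): 1−23=-22≡4 → E
F(5): 5−23=-18≡8 → I
N(13): 13−23=-10≡16 → Q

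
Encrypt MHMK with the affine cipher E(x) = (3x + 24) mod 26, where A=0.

ITIC

M(12): 3·12+24=60≡8 → I
H(7): 3·7+24=45≡19 → T
M(12): 3·12+24=60≡8 → I
K(10): 3·10+24=54≡2 → C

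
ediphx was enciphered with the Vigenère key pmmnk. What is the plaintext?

Repeat the key across the ciphertext: pmmnkp
e(4)−p(15): -11≡15 → p
d(3)−m(12): -9≡17 → r
i(8)−m(12): -4≡22 → w
p(15)−n(13): 2 → c
h(7)−k(10): -3≡23 → x
x(23)−p(15): 8 → i

prwcxi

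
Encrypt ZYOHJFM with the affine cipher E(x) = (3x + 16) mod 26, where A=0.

Z(25): 3·25+16=91≡13 → N
Y(24): 3·24+16=88≡10 → K
O(14): 3·14+16=58≡6 → G
H(7): 3·7+16=37≡11 → L
J(9): 3·9+16=43≡17 → R
F(5): 3·5+16=31≡5 → F
M(12): 3·12+16=52≡0 → A

NKGLRFA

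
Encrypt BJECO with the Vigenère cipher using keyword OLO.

PUSQZ

Repeat the key across the message: OLOOL
B(1)+O(14): 15 → P
J(9)+L(11): 20 → U
E(4)+O(14): 18 → S
C(2)+O(14): 16 → Q
O(14)+L(11): 25 → Z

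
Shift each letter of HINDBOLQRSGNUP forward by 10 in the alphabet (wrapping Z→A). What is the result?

H(7): 7+10=17 → R
I(8): 8+10=18 → S
N(13): 13+10=23 → X
D(3): 3+10=13 → N
B(1): 1+10=11 → L
O(14): 14+10=24 → Y
L(11): 11+10=21 → V
Q(16): 16+10=26≡0 → A
R(17): 17+10=27≡1 → B
S(18): 18+10=28≡2 → C
G(6): 6+10=16 → Q
N(13): 13+10=23 → X
U(20): 20+10=30≡4 → E
P(15): 15+10=25 → Z

RSXNLYVABCQXEZ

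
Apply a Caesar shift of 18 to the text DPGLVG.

VHYDNY

D(3): 3+18=21 → V
P(15): 15+18=33≡7 → H
G(6): 6+18=24 → Y
L(11): 11+18=29≡3 → D
V(21): 21+18=39≡13 → N
G(6): 6+18=24 → Y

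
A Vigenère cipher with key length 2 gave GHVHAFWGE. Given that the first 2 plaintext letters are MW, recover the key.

UL

Subtract each crib letter from the matching ciphertext letter (mod 26):
G(6)−M(12)=-6≡20 → U
H(7)−W(22)=-15≡11 → L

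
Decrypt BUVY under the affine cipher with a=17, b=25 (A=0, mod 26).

The inverse of 17 mod 26 is 23, since 17·23=391≡1. Apply D(y)=23·(y−25) mod 26:
B(1): 23·(1−25)=-552≡20 → U
U(20): 23·(20−25)=-115≡15 → P
V(21): 23·(21−25)=-92≡12 → M
Y(24): 23·(24−25)=-23≡3 → D

UPMD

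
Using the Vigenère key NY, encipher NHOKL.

Repeat the key across the message: NYNYN
N(13)+N(13): 26≡0 → A
H(7)+Y(24): 31≡5 → F
O(14)+N(13): 27≡1 → B
K(10)+Y(24): 34≡8 → I
L(11)+N(13): 24 → Y

AFBIY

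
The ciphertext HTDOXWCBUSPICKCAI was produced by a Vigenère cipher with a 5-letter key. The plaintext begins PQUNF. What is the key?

Subtract each crib letter from the matching ciphertext letter (mod 26):
H(7)−P(15)=-8≡18 → S
T(19)−Q(16)=3 → D
D(3)−U(20)=-17≡9 → J
O(14)−N(13)=1 → B
X(23)−F(5)=18 → S

SDJBS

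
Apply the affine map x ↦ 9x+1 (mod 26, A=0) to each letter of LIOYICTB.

WVXJVTQK

L(11): 9·11+1=100≡22 → W
I(8): 9·8+1=73≡21 → V
O(14): 9·14+1=127≡23 → X
Y(24): 9·24+1=217≡9 → J
I(8): 9·8+1=73≡21 → V
C(2): 9·2+1=19 → T
T(19): 9·19+1=172≡16 → Q
B(1): 9·1+1=10 → K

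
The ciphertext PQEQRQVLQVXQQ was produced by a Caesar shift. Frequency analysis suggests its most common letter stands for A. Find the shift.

16

The most frequent ciphertext letter is Q (appears 6 times).
Q is position 16; A is position 0.
Shift = 16.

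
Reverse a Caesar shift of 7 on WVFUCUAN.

POYNVNTG

W(22): 22−7=15 → P
V(21): 21−7=14 → O
F(5): 5−7=-2≡24 → Y
U(20): 20−7=13 → N
C(2): 2−7=-5≡21 → V
U(20): 20−7=13 → N
A(0): 0−7=-7≡19 → T
N(13): 13−7=6 → G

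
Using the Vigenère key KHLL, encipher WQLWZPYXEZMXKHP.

GXWHJWJIOGXIUOA

Repeat the key across the message: KHLLKHLLKHLLKHL
W(22)+K(10): 32≡6 → G
Q(16)+H(7): 23 → X
L(11)+L(11): 22 → W
W(22)+L(11): 33≡7 → H
Z(25)+K(10): 35≡9 → J
P(15)+H(7): 22 → W
Y(24)+L(11): 35≡9 → J
X(23)+L(11): 34≡8 → I
E(4)+K(10): 14 → O
Z(25)+H(7): 32≡6 → G
M(12)+L(11): 23 → X
X(23)+L(11): 34≡8 → I
K(10)+K(10): 20 → U
H(7)+H(7): 14 → O
P(15)+L(11): 26≡0 → A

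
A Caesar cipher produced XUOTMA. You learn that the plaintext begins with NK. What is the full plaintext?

NKEJCQ

From the crib: X(23)−N(13)=10, so the shift is 10.
Subtract 10 from each ciphertext letter:
X(23): 23−10=13 → N
U(20): 20−10=10 → K
O(14): 14−10=4 → E
T(19): 19−10=9 → J
M(12): 12−10=2 → C
A(0): 0−10=-10≡16 → Q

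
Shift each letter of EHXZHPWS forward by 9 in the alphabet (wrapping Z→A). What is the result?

NQGIQYFB

E(4): 4+9=13 → N
H(7): 7+9=16 → Q
X(23): 23+9=32≡6 → G
Z(25): 25+9=34≡8 → I
H(7): 7+9=16 → Q
P(15): 15+9=24 → Y
W(22): 22+9=31≡5 → F
S(18): 18+9=27≡1 → B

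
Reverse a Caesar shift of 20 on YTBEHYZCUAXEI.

Y(24): 24−20=4 → E
T(19): 19−20=-1≡25 → Z
B(1): 1−20=-19≡7 → H
E(4): 4−20=-16≡10 → K
H(7): 7−20=-13≡13 → N
Y(24): 24−20=4 → E
Z(25): 25−20=5 → F
C(2): 2−20=-18≡8 → I
U(20): 20−20=0 → A
A(0): 0−20=-20≡6 → G
X(23): 23−20=3 → D
E(4): 4−20=-16≡10 → K
I(8): 8−20=-12≡14 → O

EZHKNEFIAGDKO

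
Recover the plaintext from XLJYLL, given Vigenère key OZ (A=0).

Repeat the key across the ciphertext: OZOZOZ
X(23)−O(14): 9 → J
L(11)−Z(25): -14≡12 → M
J(9)−O(14): -5≡21 → V
Y(24)−Z(25): -1≡25 → Z
L(11)−O(14): -3≡23 → X
L(11)−Z(25): -14≡12 → M

JMVZXM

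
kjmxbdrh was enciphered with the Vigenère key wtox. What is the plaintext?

Repeat the key across the ciphertext: wtoxwtox
k(10)−w(22): -12≡14 → o
j(9)−t(19): -10≡16 → q
m(12)−o(14): -2≡24 → y
x(23)−x(23): 0 → a
b(1)−w(22): -21≡5 → f
d(3)−t(19): -16≡10 → k
r(17)−o(14): 3 → d
h(7)−x(23): -16≡10 → k

oqyafkdk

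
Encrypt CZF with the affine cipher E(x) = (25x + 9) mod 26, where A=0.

HKE

C(2): 25·2+9=59≡7 → H
Z(25): 25·25+9=634≡10 → K
F(5): 25·5+9=134≡4 → E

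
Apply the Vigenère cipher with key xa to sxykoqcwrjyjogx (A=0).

Repeat the key across the message: xaxaxaxaxaxaxax
s(18)+x(23): 41≡15 → p
x(23)+a(0): 23 → x
y(24)+x(23): 47≡21 → v
k(10)+a(0): 10 → k
o(14)+x(23): 37≡11 → l
q(16)+a(0): 16 → q
c(2)+x(23): 25 → z
w(22)+a(0): 22 → w
r(17)+x(23): 40≡14 → o
j(9)+a(0): 9 → j
y(24)+x(23): 47≡21 → v
j(9)+a(0): 9 → j
o(14)+x(23): 37≡11 → l
g(6)+a(0): 6 → g
x(23)+x(23): 46≡20 → u

pxvklqzwojvjlgu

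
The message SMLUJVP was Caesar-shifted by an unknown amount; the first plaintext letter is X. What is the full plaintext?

XRQZOAU

From the crib: S(18)−X(23)=-5≡21, so the shift is 21.
Subtract 21 from each ciphertext letter:
S(18): 18−21=-3≡23 → X
M(12): 12−21=-9≡17 → R
L(11): 11−21=-10≡16 → Q
U(20): 20−21=-1≡25 → Z
J(9): 9−21=-12≡14 → O
V(21): 21−21=0 → A
P(15): 15−21=-6≡20 → U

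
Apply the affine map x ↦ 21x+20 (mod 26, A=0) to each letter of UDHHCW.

U(20): 21·20+20=440≡24 → Y
D(3): 21·3+20=83≡5 → F
H(7): 21·7+20=167≡11 → L
H(7): 21·7+20=167≡11 → L
C(2): 21·2+20=62≡10 → K
W(22): 21·22+20=482≡14 → O

YFLLKO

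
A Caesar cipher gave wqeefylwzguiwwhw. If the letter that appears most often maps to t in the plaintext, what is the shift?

3

The most frequent ciphertext letter is w (appears 5 times).
w is position 22; t is position 19.
Shift = 3.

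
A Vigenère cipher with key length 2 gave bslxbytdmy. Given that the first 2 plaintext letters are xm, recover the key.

Subtract each crib letter from the matching ciphertext letter (mod 26):
b(1)−x(23)=-22≡4 → e
s(18)−m(12)=6 → g

eg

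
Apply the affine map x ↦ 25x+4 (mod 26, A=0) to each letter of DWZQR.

D(3): 25·3+4=79≡1 → B
W(22): 25·22+4=554≡8 → I
Z(25): 25·25+4=629≡5 → F
Q(16): 25·16+4=404≡14 → O
R(17): 25·17+4=429≡13 → N

BIFON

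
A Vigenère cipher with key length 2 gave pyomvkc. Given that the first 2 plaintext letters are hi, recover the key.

Subtract each crib letter from the matching ciphertext letter (mod 26):
p(15)−h(7)=8 → i
y(24)−i(8)=16 → q

iq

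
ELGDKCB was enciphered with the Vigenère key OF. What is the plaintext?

QGSYWXN

Repeat the key across the ciphertext: OFOFOFO
E(4)−O(14): -10≡16 → Q
L(11)−F(5): 6 → G
G(6)−O(14): -8≡18 → S
D(3)−F(5): -2≡24 → Y
K(10)−O(14): -4≡22 → W
C(2)−F(5): -3≡23 → X
B(1)−O(14): -13≡13 → N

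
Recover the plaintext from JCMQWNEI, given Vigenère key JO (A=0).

AODCNZVU

Repeat the key across the ciphertext: JOJOJOJO
J(9)−J(9): 0 → A
C(2)−O(14): -12≡14 → O
M(12)−J(9): 3 → D
Q(16)−O(14): 2 → C
W(22)−J(9): 13 → N
N(13)−O(14): -1≡25 → Z
E(4)−J(9): -5≡21 → V
I(8)−O(14): -6≡20 → U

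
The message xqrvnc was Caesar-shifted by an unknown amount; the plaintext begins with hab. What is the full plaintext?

habfxm

From the crib: x(23)−h(7)=16, so the shift is 16.
Subtract 16 from each ciphertext letter:
x(23): 23−16=7 → h
q(16): 16−16=0 → a
r(17): 17−16=1 → b
v(21): 21−16=5 → f
n(13): 13−16=-3≡23 → x
c(2): 2−16=-14≡12 → m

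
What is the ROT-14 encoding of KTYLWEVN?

K(10): 10+14=24 → Y
T(19): 19+14=33≡7 → H
Y(24): 24+14=38≡12 → M
L(11): 11+14=25 → Z
W(22): 22+14=36≡10 → K
E(4): 4+14=18 → S
V(21): 21+14=35≡9 → J
N(13): 13+14=27≡1 → B

YHMZKSJB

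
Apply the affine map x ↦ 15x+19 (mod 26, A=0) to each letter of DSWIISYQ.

D(3): 15·3+19=64≡12 → M
S(18): 15·18+19=289≡3 → D
W(22): 15·22+19=349≡11 → L
I(8): 15·8+19=139≡9 → J
I(8): 15·8+19=139≡9 → J
S(18): 15·18+19=289≡3 → D
Y(24): 15·24+19=379≡15 → P
Q(16): 15·16+19=259≡25 → Z

MDLJJDPZ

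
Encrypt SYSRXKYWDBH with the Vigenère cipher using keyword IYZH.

Repeat the key across the message: IYZHIYZHIYZ
S(18)+I(8): 26≡0 → A
Y(24)+Y(24): 48≡22 → W
S(18)+Z(25): 43≡17 → R
R(17)+H(7): 24 → Y
X(23)+I(8): 31≡5 → F
K(10)+Y(24): 34≡8 → I
Y(24)+Z(25): 49≡23 → X
W(22)+H(7): 29≡3 → D
D(3)+I(8): 11 → L
B(1)+Y(24): 25 → Z
H(7)+Z(25): 32≡6 → G

AWRYFIXDLZG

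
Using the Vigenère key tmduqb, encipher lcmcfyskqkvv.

Repeat the key across the message: tmduqbtmduqb
l(11)+t(19): 30≡4 → e
c(2)+m(12): 14 → o
m(12)+d(3): 15 → p
c(2)+u(20): 22 → w
f(5)+q(16): 21 → v
y(24)+b(1): 25 → z
s(18)+t(19): 37≡11 → l
k(10)+m(12): 22 → w
q(16)+d(3): 19 → t
k(10)+u(20): 30≡4 → e
v(21)+q(16): 37≡11 → l
v(21)+b(1): 22 → w

eopwvzlwtelw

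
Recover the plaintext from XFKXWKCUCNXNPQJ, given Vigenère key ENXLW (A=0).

Repeat the key across the ciphertext: ENXLWENXLWENXLW
X(23)−E(4): 19 → T
F(5)−N(13): -8≡18 → S
K(10)−X(23): -13≡13 → N
X(23)−L(11): 12 → M
W(22)−W(22): 0 → A
K(10)−E(4): 6 → G
C(2)−N(13): -11≡15 → P
U(20)−X(23): -3≡23 → X
C(2)−L(11): -9≡17 → R
N(13)−W(22): -9≡17 → R
X(23)−E(4): 19 → T
N(13)−N(13): 0 → A
P(15)−X(23): -8≡18 → S
Q(16)−L(11): 5 → F
J(9)−W(22): -13≡13 → N

TSNMAGPXRRTASFN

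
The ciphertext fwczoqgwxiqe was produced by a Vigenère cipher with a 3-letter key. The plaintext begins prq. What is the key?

Subtract each crib letter from the matching ciphertext letter (mod 26):
f(5)−p(15)=-10≡16 → q
w(22)−r(17)=5 → f
c(2)−q(16)=-14≡12 → m

qfm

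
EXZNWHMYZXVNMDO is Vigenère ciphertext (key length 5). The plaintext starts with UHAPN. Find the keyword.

Subtract each crib letter from the matching ciphertext letter (mod 26):
E(4)−U(20)=-16≡10 → K
X(23)−H(7)=16 → Q
Z(25)−A(0)=25 → Z
N(13)−P(15)=-2≡24 → Y
W(22)−N(13)=9 → J

KQZYJ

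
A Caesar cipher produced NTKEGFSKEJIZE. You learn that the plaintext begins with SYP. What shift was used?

From the crib: N(13)−S(18)=-5≡21, so the shift is 21.

21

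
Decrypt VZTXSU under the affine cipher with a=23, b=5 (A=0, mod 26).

The inverse of 23 mod 26 is 17, since 23·17=391≡1. Apply D(y)=17·(y−5) mod 26:
V(21): 17·(21−5)=272≡12 → M
Z(25): 17·(25−5)=340≡2 → C
T(19): 17·(19−5)=238≡4 → E
X(23): 17·(23−5)=306≡20 → U
S(18): 17·(18−5)=221≡13 → N
U(20): 17·(20−5)=255≡21 → V

MCEUNV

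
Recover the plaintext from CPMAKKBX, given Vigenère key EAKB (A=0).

Repeat the key across the ciphertext: EAKBEAKB
C(2)−E(4): -2≡24 → Y
P(15)−A(0): 15 → P
M(12)−K(10): 2 → C
A(0)−B(1): -1≡25 → Z
K(10)−E(4): 6 → G
K(10)−A(0): 10 → K
B(1)−K(10): -9≡17 → R
X(23)−B(1): 22 → W

YPCZGKRW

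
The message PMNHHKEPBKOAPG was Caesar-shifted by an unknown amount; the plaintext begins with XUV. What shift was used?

From the crib: P(15)−X(23)=-8≡18, so the shift is 18.

18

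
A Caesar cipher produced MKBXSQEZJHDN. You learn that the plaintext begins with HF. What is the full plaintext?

HFWSNLZUECYI

From the crib: M(12)−H(7)=5, so the shift is 5.
Subtract 5 from each ciphertext letter:
M(12): 12−5=7 → H
K(10): 10−5=5 → F
B(1): 1−5=-4≡22 → W
X(23): 23−5=18 → S
S(18): 18−5=13 → N
Q(16): 16−5=11 → L
E(4): 4−5=-1≡25 → Z
Z(25): 25−5=20 → U
J(9): 9−5=4 → E
H(7): 7−5=2 → C
D(3): 3−5=-2≡24 → Y
N(13): 13−5=8 → I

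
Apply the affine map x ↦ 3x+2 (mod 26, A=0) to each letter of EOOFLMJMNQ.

E(4): 3·4+2=14 → O
O(14): 3·14+2=44≡18 → S
O(14): 3·14+2=44≡18 → S
F(5): 3·5+2=17 → R
L(11): 3·11+2=35≡9 → J
M(12): 3·12+2=38≡12 → M
J(9): 3·9+2=29≡3 → D
M(12): 3·12+2=38≡12 → M
N(13): 3·13+2=41≡15 → P
Q(16): 3·16+2=50≡24 → Y

OSSRJMDMPY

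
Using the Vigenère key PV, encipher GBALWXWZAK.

VWPGLSLUPF

Repeat the key across the message: PVPVPVPVPV
G(6)+P(15): 21 → V
B(1)+V(21): 22 → W
A(0)+P(15): 15 → P
L(11)+V(21): 32≡6 → G
W(22)+P(15): 37≡11 → L
X(23)+V(21): 44≡18 → S
W(22)+P(15): 37≡11 → L
Z(25)+V(21): 46≡20 → U
A(0)+P(15): 15 → P
K(10)+V(21): 31≡5 → F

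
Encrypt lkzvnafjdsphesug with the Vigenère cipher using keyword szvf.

djuafzaovrkmwrpl

Repeat the key across the message: szvfszvfszvfszvf
l(11)+s(18): 29≡3 → d
k(10)+z(25): 35≡9 → j
z(25)+v(21): 46≡20 → u
v(21)+f(5): 26≡0 → a
n(13)+s(18): 31≡5 → f
a(0)+z(25): 25 → z
f(5)+v(21): 26≡0 → a
j(9)+f(5): 14 → o
d(3)+s(18): 21 → v
s(18)+z(25): 43≡17 → r
p(15)+v(21): 36≡10 → k
h(7)+f(5): 12 → m
e(4)+s(18): 22 → w
s(18)+z(25): 43≡17 → r
u(20)+v(21): 41≡15 → p
g(6)+f(5): 11 → l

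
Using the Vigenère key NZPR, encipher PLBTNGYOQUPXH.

Repeat the key across the message: NZPRNZPRNZPRN
P(15)+N(13): 28≡2 → C
L(11)+Z(25): 36≡10 → K
B(1)+P(15): 16 → Q
T(19)+R(17): 36≡10 → K
N(13)+N(13): 26≡0 → A
G(6)+Z(25): 31≡5 → F
Y(24)+P(15): 39≡13 → N
O(14)+R(17): 31≡5 → F
Q(16)+N(13): 29≡3 → D
U(20)+Z(25): 45≡19 → T
P(15)+P(15): 30≡4 → E
X(23)+R(17): 40≡14 → O
H(7)+N(13): 20 → U

CKQKAFNFDTEOU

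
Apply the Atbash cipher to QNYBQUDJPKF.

JMBYJFWQKPU

Q(16) → J(9)
N(13) → M(12)
Y(24) → B(1)
B(1) → Y(24)
Q(16) → J(9)
U(20) → F(5)
D(3) → W(22)
J(9) → Q(16)
P(15) → K(10)
K(10) → P(15)
F(5) → U(20)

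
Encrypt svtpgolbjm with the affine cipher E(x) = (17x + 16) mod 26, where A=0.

kjblouvhnm

s(18): 17·18+16=322≡10 → k
v(21): 17·21+16=373≡9 → j
t(19): 17·19+16=339≡1 → b
p(15): 17·15+16=271≡11 → l
g(6): 17·6+16=118≡14 → o
o(14): 17·14+16=254≡20 → u
l(11): 17·11+16=203≡21 → v
b(1): 17·1+16=33≡7 → h
j(9): 17·9+16=169≡13 → n
m(12): 17·12+16=220≡12 → m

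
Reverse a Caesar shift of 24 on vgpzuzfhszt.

v(21): 21−24=-3≡23 → x
g(6): 6−24=-18≡8 → i
p(15): 15−24=-9≡17 → r
z(25): 25−24=1 → b
u(20): 20−24=-4≡22 → w
z(25): 25−24=1 → b
f(5): 5−24=-19≡7 → h
h(7): 7−24=-17≡9 → j
s(18): 18−24=-6≡20 → u
z(25): 25−24=1 → b
t(19): 19−24=-5≡21 → v

xirbwbhjubv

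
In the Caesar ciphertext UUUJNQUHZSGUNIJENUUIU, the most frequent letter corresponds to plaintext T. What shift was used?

1

The most frequent ciphertext letter is U (appears 8 times).
U is position 20; T is position 19.
Shift = 1.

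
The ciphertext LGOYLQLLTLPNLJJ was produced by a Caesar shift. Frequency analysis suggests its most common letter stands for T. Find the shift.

18

The most frequent ciphertext letter is L (appears 6 times).
L is position 11; T is position 19.
Shift = -8≡18.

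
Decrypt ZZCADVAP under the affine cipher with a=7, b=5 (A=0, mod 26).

OOHDWGDU

The inverse of 7 mod 26 is 15, since 7·15=105≡1. Apply D(y)=15·(y−5) mod 26:
Z(25): 15·(25−5)=300≡14 → O
Z(25): 15·(25−5)=300≡14 → O
C(2): 15·(2−5)=-45≡7 → H
A(0): 15·(0−5)=-75≡3 → D
D(3): 15·(3−5)=-30≡22 → W
V(21): 15·(21−5)=240≡6 → G
A(0): 15·(0−5)=-75≡3 → D
P(15): 15·(15−5)=150≡20 → U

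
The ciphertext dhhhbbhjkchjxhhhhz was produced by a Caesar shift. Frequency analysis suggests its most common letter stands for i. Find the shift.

25

The most frequent ciphertext letter is h (appears 9 times).
h is position 7; i is position 8.
Shift = -1≡25.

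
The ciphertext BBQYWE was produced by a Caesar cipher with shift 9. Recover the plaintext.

B(1): 1−9=-8≡18 → S
B(1): 1−9=-8≡18 → S
Q(16): 16−9=7 → H
Y(24): 24−9=15 → P
W(22): 22−9=13 → N
E(4): 4−9=-5≡21 → V

SSHPNV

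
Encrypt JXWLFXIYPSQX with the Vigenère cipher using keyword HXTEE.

Repeat the key across the message: HXTEEHXTEEHX
J(9)+H(7): 16 → Q
X(23)+X(23): 46≡20 → U
W(22)+T(19): 41≡15 → P
L(11)+E(4): 15 → P
F(5)+E(4): 9 → J
X(23)+H(7): 30≡4 → E
I(8)+X(23): 31≡5 → F
Y(24)+T(19): 43≡17 → R
P(15)+E(4): 19 → T
S(18)+E(4): 22 → W
Q(16)+H(7): 23 → X
X(23)+X(23): 46≡20 → U

QUPPJEFRTWXU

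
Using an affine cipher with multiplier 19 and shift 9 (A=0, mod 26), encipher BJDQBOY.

CYOBCPX

B(1): 19·1+9=28≡2 → C
J(9): 19·9+9=180≡24 → Y
D(3): 19·3+9=66≡14 → O
Q(16): 19·16+9=313≡1 → B
B(1): 19·1+9=28≡2 → C
O(14): 19·14+9=275≡15 → P
Y(24): 19·24+9=465≡23 → X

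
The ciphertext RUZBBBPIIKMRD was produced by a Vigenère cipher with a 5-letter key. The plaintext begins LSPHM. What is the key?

Subtract each crib letter from the matching ciphertext letter (mod 26):
R(17)−L(11)=6 → G
U(20)−S(18)=2 → C
Z(25)−P(15)=10 → K
B(1)−H(7)=-6≡20 → U
B(1)−M(12)=-11≡15 → P

GCKUP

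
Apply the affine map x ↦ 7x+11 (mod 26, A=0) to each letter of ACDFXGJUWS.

LZGUQBWVJH

A(0): 7·0+11=11 → L
C(2): 7·2+11=25 → Z
D(3): 7·3+11=32≡6 → G
F(5): 7·5+11=46≡20 → U
X(23): 7·23+11=172≡16 → Q
G(6): 7·6+11=53≡1 → B
J(9): 7·9+11=74≡22 → W
U(20): 7·20+11=151≡21 → V
W(22): 7·22+11=165≡9 → J
S(18): 7·18+11=137≡7 → H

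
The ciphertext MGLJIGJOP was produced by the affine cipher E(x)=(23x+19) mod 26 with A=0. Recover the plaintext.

LNUMVNMTK

The inverse of 23 mod 26 is 17, since 23·17=391≡1. Apply D(y)=17·(y−19) mod 26:
M(12): 17·(12−19)=-119≡11 → L
G(6): 17·(6−19)=-221≡13 → N
L(11): 17·(11−19)=-136≡20 → U
J(9): 17·(9−19)=-170≡12 → M
I(8): 17·(8−19)=-187≡21 → V
G(6): 17·(6−19)=-221≡13 → N
J(9): 17·(9−19)=-170≡12 → M
O(14): 17·(14−19)=-85≡19 → T
P(15): 17·(15−19)=-68≡10 → K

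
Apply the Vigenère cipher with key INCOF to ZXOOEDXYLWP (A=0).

Repeat the key across the message: INCOFINCOFI
Z(25)+I(8): 33≡7 → H
X(23)+N(13): 36≡10 → K
O(14)+C(2): 16 → Q
O(14)+O(14): 28≡2 → C
E(4)+F(5): 9 → J
D(3)+I(8): 11 → L
X(23)+N(13): 36≡10 → K
Y(24)+C(2): 26≡0 → A
L(11)+O(14): 25 → Z
W(22)+F(5): 27≡1 → B
P(15)+I(8): 23 → X

HKQCJLKAZBX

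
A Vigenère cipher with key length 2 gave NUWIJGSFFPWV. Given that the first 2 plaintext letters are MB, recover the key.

Subtract each crib letter from the matching ciphertext letter (mod 26):
N(13)−M(12)=1 → B
U(20)−B(1)=19 → T

BT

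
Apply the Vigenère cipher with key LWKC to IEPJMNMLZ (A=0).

TAZLXJWNK

Repeat the key across the message: LWKCLWKCL
I(8)+L(11): 19 → T
E(4)+W(22): 26≡0 → A
P(15)+K(10): 25 → Z
J(9)+C(2): 11 → L
M(12)+L(11): 23 → X
N(13)+W(22): 35≡9 → J
M(12)+K(10): 22 → W
L(11)+C(2): 13 → N
Z(25)+L(11): 36≡10 → K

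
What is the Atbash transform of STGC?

HGTX

S(18) → H(7)
T(19) → G(6)
G(6) → T(19)
C(2) → X(23)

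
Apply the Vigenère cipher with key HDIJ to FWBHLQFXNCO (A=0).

MZJQSTNGUFW

Repeat the key across the message: HDIJHDIJHDI
F(5)+H(7): 12 → M
W(22)+D(3): 25 → Z
B(1)+I(8): 9 → J
H(7)+J(9): 16 → Q
L(11)+H(7): 18 → S
Q(16)+D(3): 19 → T
F(5)+I(8): 13 → N
X(23)+J(9): 32≡6 → G
N(13)+H(7): 20 → U
C(2)+D(3): 5 → F
O(14)+I(8): 22 → W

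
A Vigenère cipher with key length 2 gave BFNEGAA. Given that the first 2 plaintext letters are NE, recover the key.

Subtract each crib letter from the matching ciphertext letter (mod 26):
B(1)−N(13)=-12≡14 → O
F(5)−E(4)=1 → B

OB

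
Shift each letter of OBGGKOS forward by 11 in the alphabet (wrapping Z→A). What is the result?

O(14): 14+11=25 → Z
B(1): 1+11=12 → M
G(6): 6+11=17 → R
G(6): 6+11=17 → R
K(10): 10+11=21 → V
O(14): 14+11=25 → Z
S(18): 18+11=29≡3 → D

ZMRRVZD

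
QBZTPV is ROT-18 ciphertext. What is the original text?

YJHBXD

Q(16): 16−18=-2≡24 → Y
B(1): 1−18=-17≡9 → J
Z(25): 25−18=7 → H
T(19): 19−18=1 → B
P(15): 15−18=-3≡23 → X
V(21): 21−18=3 → D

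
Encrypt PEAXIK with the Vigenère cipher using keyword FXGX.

UBGUNH

Repeat the key across the message: FXGXFX
P(15)+F(5): 20 → U
E(4)+X(23): 27≡1 → B
A(0)+G(6): 6 → G
X(23)+X(23): 46≡20 → U
I(8)+F(5): 13 → N
K(10)+X(23): 33≡7 → H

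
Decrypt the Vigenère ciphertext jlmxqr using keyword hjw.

Repeat the key across the ciphertext: hjwhjw
j(9)−h(7): 2 → c
l(11)−j(9): 2 → c
m(12)−w(22): -10≡16 → q
x(23)−h(7): 16 → q
q(16)−j(9): 7 → h
r(17)−w(22): -5≡21 → v

ccqqhv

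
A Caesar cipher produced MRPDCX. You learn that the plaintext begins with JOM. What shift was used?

From the crib: M(12)−J(9)=3, so the shift is 3.

3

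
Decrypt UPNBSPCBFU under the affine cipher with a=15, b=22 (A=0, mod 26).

MDPJYDQJLM

The inverse of 15 mod 26 is 7, since 15·7=105≡1. Apply D(y)=7·(y−22) mod 26:
U(20): 7·(20−22)=-14≡12 → M
P(15): 7·(15−22)=-49≡3 → D
N(13): 7·(13−22)=-63≡15 → P
B(1): 7·(1−22)=-147≡9 → J
S(18): 7·(18−22)=-28≡24 → Y
P(15): 7·(15−22)=-49≡3 → D
C(2): 7·(2−22)=-140≡16 → Q
B(1): 7·(1−22)=-147≡9 → J
F(5): 7·(5−22)=-119≡11 → L
U(20): 7·(20−22)=-14≡12 → M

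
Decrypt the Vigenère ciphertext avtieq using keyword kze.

Repeat the key across the ciphertext: kzekze
a(0)−k(10): -10≡16 → q
v(21)−z(25): -4≡22 → w
t(19)−e(4): 15 → p
i(8)−k(10): -2≡24 → y
e(4)−z(25): -21≡5 → f
q(16)−e(4): 12 → m

qwpyfm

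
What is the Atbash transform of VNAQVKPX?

V(21) → E(4)
N(13) → M(12)
A(0) → Z(25)
Q(16) → J(9)
V(21) → E(4)
K(10) → P(15)
P(15) → K(10)
X(23) → C(2)

EMZJEPKC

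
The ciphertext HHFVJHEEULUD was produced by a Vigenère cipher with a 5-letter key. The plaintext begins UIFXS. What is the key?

Subtract each crib letter from the matching ciphertext letter (mod 26):
H(7)−U(20)=-13≡13 → N
H(7)−I(8)=-1≡25 → Z
F(5)−F(5)=0 → A
V(21)−X(23)=-2≡24 → Y
J(9)−S(18)=-9≡17 → R

NZAYR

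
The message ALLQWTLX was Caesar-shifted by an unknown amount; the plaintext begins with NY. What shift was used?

From the crib: A(0)−N(13)=-13≡13, so the shift is 13.

13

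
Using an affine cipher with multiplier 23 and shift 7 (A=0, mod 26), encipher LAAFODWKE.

AHHSRYTDV

L(11): 23·11+7=260≡0 → A
A(0): 23·0+7=7 → H
A(0): 23·0+7=7 → H
F(5): 23·5+7=122≡18 → S
O(14): 23·14+7=329≡17 → R
D(3): 23·3+7=76≡24 → Y
W(22): 23·22+7=513≡19 → T
K(10): 23·10+7=237≡3 → D
E(4): 23·4+7=99≡21 → V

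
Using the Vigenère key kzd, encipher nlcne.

Repeat the key across the message: kzdkz
n(13)+k(10): 23 → x
l(11)+z(25): 36≡10 → k
c(2)+d(3): 5 → f
n(13)+k(10): 23 → x
e(4)+z(25): 29≡3 → d

xkfxd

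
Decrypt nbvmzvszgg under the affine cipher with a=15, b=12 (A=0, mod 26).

hblanlqnkk

The inverse of 15 mod 26 is 7, since 15·7=105≡1. Apply D(y)=7·(y−12) mod 26:
n(13): 7·(13−12)=7 → h
b(1): 7·(1−12)=-77≡1 → b
v(21): 7·(21−12)=63≡11 → l
m(12): 7·(12−12)=0 → a
z(25): 7·(25−12)=91≡13 → n
v(21): 7·(21−12)=63≡11 → l
s(18): 7·(18−12)=42≡16 → q
z(25): 7·(25−12)=91≡13 → n
g(6): 7·(6−12)=-42≡10 → k
g(6): 7·(6−12)=-42≡10 → k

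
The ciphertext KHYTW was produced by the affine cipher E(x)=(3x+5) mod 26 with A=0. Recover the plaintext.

The inverse of 3 mod 26 is 9, since 3·9=27≡1. Apply D(y)=9·(y−5) mod 26:
K(10): 9·(10−5)=45≡19 → T
H(7): 9·(7−5)=18 → S
Y(24): 9·(24−5)=171≡15 → P
T(19): 9·(19−5)=126≡22 → W
W(22): 9·(22−5)=153≡23 → X

TSPWX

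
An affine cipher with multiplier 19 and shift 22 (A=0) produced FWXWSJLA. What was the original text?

VALAINJS

The inverse of 19 mod 26 is 11, since 19·11=209≡1. Apply D(y)=11·(y−22) mod 26:
F(5): 11·(5−22)=-187≡21 → V
W(22): 11·(22−22)=0 → A
X(23): 11·(23−22)=11 → L
W(22): 11·(22−22)=0 → A
S(18): 11·(18−22)=-44≡8 → I
J(9): 11·(9−22)=-143≡13 → N
L(11): 11·(11−22)=-121≡9 → J
A(0): 11·(0−22)=-242≡18 → S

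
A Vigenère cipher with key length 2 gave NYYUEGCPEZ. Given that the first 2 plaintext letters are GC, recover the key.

HW

Subtract each crib letter from the matching ciphertext letter (mod 26):
N(13)−G(6)=7 → H
Y(24)−C(2)=22 → W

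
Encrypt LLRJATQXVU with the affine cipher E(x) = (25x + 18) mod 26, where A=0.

L(11): 25·11+18=293≡7 → H
L(11): 25·11+18=293≡7 → H
R(17): 25·17+18=443≡1 → B
J(9): 25·9+18=243≡9 → J
A(0): 25·0+18=18 → S
T(19): 25·19+18=493≡25 → Z
Q(16): 25·16+18=418≡2 → C
X(23): 25·23+18=593≡21 → V
V(21): 25·21+18=543≡23 → X
U(20): 25·20+18=518≡24 → Y

HHBJSZCVXY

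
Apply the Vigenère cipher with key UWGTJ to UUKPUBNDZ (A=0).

OQQIDVJJS

Repeat the key across the message: UWGTJUWGT
U(20)+U(20): 40≡14 → O
U(20)+W(22): 42≡16 → Q
K(10)+G(6): 16 → Q
P(15)+T(19): 34≡8 → I
U(20)+J(9): 29≡3 → D
B(1)+U(20): 21 → V
N(13)+W(22): 35≡9 → J
D(3)+G(6): 9 → J
Z(25)+T(19): 44≡18 → S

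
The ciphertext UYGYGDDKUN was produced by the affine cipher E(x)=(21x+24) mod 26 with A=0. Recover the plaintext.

GAOAOZZIGX

The inverse of 21 mod 26 is 5, since 21·5=105≡1. Apply D(y)=5·(y−24) mod 26:
U(20): 5·(20−24)=-20≡6 → G
Y(24): 5·(24−24)=0 → A
G(6): 5·(6−24)=-90≡14 → O
Y(24): 5·(24−24)=0 → A
G(6): 5·(6−24)=-90≡14 → O
D(3): 5·(3−24)=-105≡25 → Z
D(3): 5·(3−24)=-105≡25 → Z
K(10): 5·(10−24)=-70≡8 → I
U(20): 5·(20−24)=-20≡6 → G
N(13): 5·(13−24)=-55≡23 → X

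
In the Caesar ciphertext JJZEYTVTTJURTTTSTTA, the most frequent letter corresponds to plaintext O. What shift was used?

5

The most frequent ciphertext letter is T (appears 8 times).
T is position 19; O is position 14.
Shift = 5.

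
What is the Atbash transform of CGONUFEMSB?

XTLMFUVNHY

C(2) → X(23)
G(6) → T(19)
O(14) → L(11)
N(13) → M(12)
U(20) → F(5)
F(5) → U(20)
E(4) → V(21)
M(12) → N(13)
S(18) → H(7)
B(1) → Y(24)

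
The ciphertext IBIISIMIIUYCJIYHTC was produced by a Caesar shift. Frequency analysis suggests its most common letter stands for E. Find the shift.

4

The most frequent ciphertext letter is I (appears 7 times).
I is position 8; E is position 4.
Shift = 4.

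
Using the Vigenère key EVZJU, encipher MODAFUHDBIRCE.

Repeat the key across the message: EVZJUEVZJUEVZ
M(12)+E(4): 16 → Q
O(14)+V(21): 35≡9 → J
D(3)+Z(25): 28≡2 → C
A(0)+J(9): 9 → J
F(5)+U(20): 25 → Z
U(20)+E(4): 24 → Y
H(7)+V(21): 28≡2 → C
D(3)+Z(25): 28≡2 → C
B(1)+J(9): 10 → K
I(8)+U(20): 28≡2 → C
R(17)+E(4): 21 → V
C(2)+V(21): 23 → X
E(4)+Z(25): 29≡3 → D

QJCJZYCCKCVXD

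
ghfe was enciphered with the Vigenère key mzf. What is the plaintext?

Repeat the key across the ciphertext: mzfm
g(6)−m(12): -6≡20 → u
h(7)−z(25): -18≡8 → i
f(5)−f(5): 0 → a
e(4)−m(12): -8≡18 → s

uias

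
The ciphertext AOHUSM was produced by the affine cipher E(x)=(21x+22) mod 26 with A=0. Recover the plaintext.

UMDQGC

The inverse of 21 mod 26 is 5, since 21·5=105≡1. Apply D(y)=5·(y−22) mod 26:
A(0): 5·(0−22)=-110≡20 → U
O(14): 5·(14−22)=-40≡12 → M
H(7): 5·(7−22)=-75≡3 → D
U(20): 5·(20−22)=-10≡16 → Q
S(18): 5·(18−22)=-20≡6 → G
M(12): 5·(12−22)=-50≡2 → C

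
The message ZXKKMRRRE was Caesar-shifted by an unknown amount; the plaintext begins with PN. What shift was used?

10

From the crib: Z(25)−P(15)=10, so the shift is 10.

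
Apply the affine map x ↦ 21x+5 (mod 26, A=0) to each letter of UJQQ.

U(20): 21·20+5=425≡9 → J
J(9): 21·9+5=194≡12 → M
Q(16): 21·16+5=341≡3 → D
Q(16): 21·16+5=341≡3 → D

JMDD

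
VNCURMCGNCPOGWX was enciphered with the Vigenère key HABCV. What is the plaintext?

Repeat the key across the ciphertext: HABCVHABCVHABCV
V(21)−H(7): 14 → O
N(13)−A(0): 13 → N
C(2)−B(1): 1 → B
U(20)−C(2): 18 → S
R(17)−V(21): -4≡22 → W
M(12)−H(7): 5 → F
C(2)−A(0): 2 → C
G(6)−B(1): 5 → F
N(13)−C(2): 11 → L
C(2)−V(21): -19≡7 → H
P(15)−H(7): 8 → I
O(14)−A(0): 14 → O
G(6)−B(1): 5 → F
W(22)−C(2): 20 → U
X(23)−V(21): 2 → C

ONBSWFCFLHIOFUC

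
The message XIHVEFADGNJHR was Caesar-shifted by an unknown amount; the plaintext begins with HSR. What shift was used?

From the crib: X(23)−H(7)=16, so the shift is 16.

16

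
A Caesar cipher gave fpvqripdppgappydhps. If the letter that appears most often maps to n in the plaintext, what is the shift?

The most frequent ciphertext letter is p (appears 7 times).
p is position 15; n is position 13.
Shift = 2.

2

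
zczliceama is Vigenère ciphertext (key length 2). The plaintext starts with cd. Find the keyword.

xz

Subtract each crib letter from the matching ciphertext letter (mod 26):
z(25)−c(2)=23 → x
c(2)−d(3)=-1≡25 → z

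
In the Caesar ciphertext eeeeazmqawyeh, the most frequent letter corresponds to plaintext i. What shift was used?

22

The most frequent ciphertext letter is e (appears 5 times).
e is position 4; i is position 8.
Shift = -4≡22.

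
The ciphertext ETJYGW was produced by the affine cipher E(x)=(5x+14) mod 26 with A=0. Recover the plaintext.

The inverse of 5 mod 26 is 21, since 5·21=105≡1. Apply D(y)=21·(y−14) mod 26:
E(4): 21·(4−14)=-210≡24 → Y
T(19): 21·(19−14)=105≡1 → B
J(9): 21·(9−14)=-105≡25 → Z
Y(24): 21·(24−14)=210≡2 → C
G(6): 21·(6−14)=-168≡14 → O
W(22): 21·(22−14)=168≡12 → M

YBZCOM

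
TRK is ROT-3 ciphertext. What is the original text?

QOH

T(19): 19−3=16 → Q
R(17): 17−3=14 → O
K(10): 10−3=7 → H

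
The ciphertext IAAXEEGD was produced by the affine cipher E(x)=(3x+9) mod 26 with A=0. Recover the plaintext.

RXXWHHZY

The inverse of 3 mod 26 is 9, since 3·9=27≡1. Apply D(y)=9·(y−9) mod 26:
I(8): 9·(8−9)=-9≡17 → R
A(0): 9·(0−9)=-81≡23 → X
A(0): 9·(0−9)=-81≡23 → X
X(23): 9·(23−9)=126≡22 → W
E(4): 9·(4−9)=-45≡7 → H
E(4): 9·(4−9)=-45≡7 → H
G(6): 9·(6−9)=-27≡25 → Z
D(3): 9·(3−9)=-54≡24 → Y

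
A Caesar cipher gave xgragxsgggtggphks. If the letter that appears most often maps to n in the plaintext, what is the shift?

19

The most frequent ciphertext letter is g (appears 7 times).
g is position 6; n is position 13.
Shift = -7≡19.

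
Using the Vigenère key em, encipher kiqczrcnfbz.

Repeat the key across the message: emememememe
k(10)+e(4): 14 → o
i(8)+m(12): 20 → u
q(16)+e(4): 20 → u
c(2)+m(12): 14 → o
z(25)+e(4): 29≡3 → d
r(17)+m(12): 29≡3 → d
c(2)+e(4): 6 → g
n(13)+m(12): 25 → z
f(5)+e(4): 9 → j
b(1)+m(12): 13 → n
z(25)+e(4): 29≡3 → d

ouuoddgzjnd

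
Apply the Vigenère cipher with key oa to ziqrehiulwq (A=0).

niershwuzwe

Repeat the key across the message: oaoaoaoaoao
z(25)+o(14): 39≡13 → n
i(8)+a(0): 8 → i
q(16)+o(14): 30≡4 → e
r(17)+a(0): 17 → r
e(4)+o(14): 18 → s
h(7)+a(0): 7 → h
i(8)+o(14): 22 → w
u(20)+a(0): 20 → u
l(11)+o(14): 25 → z
w(22)+a(0): 22 → w
q(16)+o(14): 30≡4 → e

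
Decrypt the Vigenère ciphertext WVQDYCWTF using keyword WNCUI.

Repeat the key across the ciphertext: WNCUIWNCU
W(22)−W(22): 0 → A
V(21)−N(13): 8 → I
Q(16)−C(2): 14 → O
D(3)−U(20): -17≡9 → J
Y(24)−I(8): 16 → Q
C(2)−W(22): -20≡6 → G
W(22)−N(13): 9 → J
T(19)−C(2): 17 → R
F(5)−U(20): -15≡11 → L

AIOJQGJRL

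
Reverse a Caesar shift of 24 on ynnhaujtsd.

y(24): 24−24=0 → a
n(13): 13−24=-11≡15 → p
n(13): 13−24=-11≡15 → p
h(7): 7−24=-17≡9 → j
a(0): 0−24=-24≡2 → c
u(20): 20−24=-4≡22 → w
j(9): 9−24=-15≡11 → l
t(19): 19−24=-5≡21 → v
s(18): 18−24=-6≡20 → u
d(3): 3−24=-21≡5 → f

appjcwlvuf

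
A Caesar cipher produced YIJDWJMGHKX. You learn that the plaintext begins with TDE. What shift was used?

From the crib: Y(24)−T(19)=5, so the shift is 5.

5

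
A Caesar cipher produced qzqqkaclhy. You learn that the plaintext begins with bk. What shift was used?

From the crib: q(16)−b(1)=15, so the shift is 15.

15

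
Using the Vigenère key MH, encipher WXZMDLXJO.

Repeat the key across the message: MHMHMHMHM
W(22)+M(12): 34≡8 → I
X(23)+H(7): 30≡4 → E
Z(25)+M(12): 37≡11 → L
M(12)+H(7): 19 → T
D(3)+M(12): 15 → P
L(11)+H(7): 18 → S
X(23)+M(12): 35≡9 → J
J(9)+H(7): 16 → Q
O(14)+M(12): 26≡0 → A

IELTPSJQA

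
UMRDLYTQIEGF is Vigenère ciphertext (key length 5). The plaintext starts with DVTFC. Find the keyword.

RRYYJ

Subtract each crib letter from the matching ciphertext letter (mod 26):
U(20)−D(3)=17 → R
M(12)−V(21)=-9≡17 → R
R(17)−T(19)=-2≡24 → Y
D(3)−F(5)=-2≡24 → Y
L(11)−C(2)=9 → J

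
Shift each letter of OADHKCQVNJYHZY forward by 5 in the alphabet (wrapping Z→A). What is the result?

O(14): 14+5=19 → T
A(0): 0+5=5 → F
D(3): 3+5=8 → I
H(7): 7+5=12 → M
K(10): 10+5=15 → P
C(2): 2+5=7 → H
Q(16): 16+5=21 → V
V(21): 21+5=26≡0 → A
N(13): 13+5=18 → S
J(9): 9+5=14 → O
Y(24): 24+5=29≡3 → D
H(7): 7+5=12 → M
Z(25): 25+5=30≡4 → E
Y(24): 24+5=29≡3 → D

TFIMPHVASODMED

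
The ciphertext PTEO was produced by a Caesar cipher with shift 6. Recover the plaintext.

P(15): 15−6=9 → J
T(19): 19−6=13 → N
E(4): 4−6=-2≡24 → Y
O(14): 14−6=8 → I

JNYI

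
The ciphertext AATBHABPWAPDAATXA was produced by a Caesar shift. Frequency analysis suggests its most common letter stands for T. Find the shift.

7

The most frequent ciphertext letter is A (appears 7 times).
A is position 0; T is position 19.
Shift = -19≡7.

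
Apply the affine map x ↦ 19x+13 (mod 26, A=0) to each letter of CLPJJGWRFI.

C(2): 19·2+13=51≡25 → Z
L(11): 19·11+13=222≡14 → O
P(15): 19·15+13=298≡12 → M
J(9): 19·9+13=184≡2 → C
J(9): 19·9+13=184≡2 → C
G(6): 19·6+13=127≡23 → X
W(22): 19·22+13=431≡15 → P
R(17): 19·17+13=336≡24 → Y
F(5): 19·5+13=108≡4 → E
I(8): 19·8+13=165≡9 → J

ZOMCCXPYEJ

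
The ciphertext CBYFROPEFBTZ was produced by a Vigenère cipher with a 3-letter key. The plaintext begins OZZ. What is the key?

OCZ

Subtract each crib letter from the matching ciphertext letter (mod 26):
C(2)−O(14)=-12≡14 → O
B(1)−Z(25)=-24≡2 → C
Y(24)−Z(25)=-1≡25 → Z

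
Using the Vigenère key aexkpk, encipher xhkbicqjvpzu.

xlhlxmqnszoe

Repeat the key across the message: aexkpkaexkpk
x(23)+a(0): 23 → x
h(7)+e(4): 11 → l
k(10)+x(23): 33≡7 → h
b(1)+k(10): 11 → l
i(8)+p(15): 23 → x
c(2)+k(10): 12 → m
q(16)+a(0): 16 → q
j(9)+e(4): 13 → n
v(21)+x(23): 44≡18 → s
p(15)+k(10): 25 → z
z(25)+p(15): 40≡14 → o
u(20)+k(10): 30≡4 → e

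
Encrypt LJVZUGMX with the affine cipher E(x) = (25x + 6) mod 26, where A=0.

VXLHMAUJ

L(11): 25·11+6=281≡21 → V
J(9): 25·9+6=231≡23 → X
V(21): 25·21+6=531≡11 → L
Z(25): 25·25+6=631≡7 → H
U(20): 25·20+6=506≡12 → M
G(6): 25·6+6=156≡0 → A
M(12): 25·12+6=306≡20 → U
X(23): 25·23+6=581≡9 → J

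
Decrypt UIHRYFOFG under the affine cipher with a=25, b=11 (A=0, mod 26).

RDEUNGXGF

The inverse of 25 mod 26 is 25, since 25·25=625≡1. Apply D(y)=25·(y−11) mod 26:
U(20): 25·(20−11)=225≡17 → R
I(8): 25·(8−11)=-75≡3 → D
H(7): 25·(7−11)=-100≡4 → E
R(17): 25·(17−11)=150≡20 → U
Y(24): 25·(24−11)=325≡13 → N
F(5): 25·(5−11)=-150≡6 → G
O(14): 25·(14−11)=75≡23 → X
F(5): 25·(5−11)=-150≡6 → G
G(6): 25·(6−11)=-125≡5 → F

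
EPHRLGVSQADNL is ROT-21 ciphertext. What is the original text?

JUMWQLAXVFISQ

E(4): 4−21=-17≡9 → J
P(15): 15−21=-6≡20 → U
H(7): 7−21=-14≡12 → M
R(17): 17−21=-4≡22 → W
L(11): 11−21=-10≡16 → Q
G(6): 6−21=-15≡11 → L
V(21): 21−21=0 → A
S(18): 18−21=-3≡23 → X
Q(16): 16−21=-5≡21 → V
A(0): 0−21=-21≡5 → F
D(3): 3−21=-18≡8 → I
N(13): 13−21=-8≡18 → S
L(11): 11−21=-10≡16 → Q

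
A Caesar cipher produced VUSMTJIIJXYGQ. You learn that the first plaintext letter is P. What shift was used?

6

From the crib: V(21)−P(15)=6, so the shift is 6.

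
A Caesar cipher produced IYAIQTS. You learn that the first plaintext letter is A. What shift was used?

8

From the crib: I(8)−A(0)=8, so the shift is 8.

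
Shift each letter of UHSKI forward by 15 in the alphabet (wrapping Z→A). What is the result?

JWHZX

U(20): 20+15=35≡9 → J
H(7): 7+15=22 → W
S(18): 18+15=33≡7 → H
K(10): 10+15=25 → Z
I(8): 8+15=23 → X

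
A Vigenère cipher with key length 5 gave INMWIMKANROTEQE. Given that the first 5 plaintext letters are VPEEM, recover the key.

NYISW

Subtract each crib letter from the matching ciphertext letter (mod 26):
I(8)−V(21)=-13≡13 → N
N(13)−P(15)=-2≡24 → Y
M(12)−E(4)=8 → I
W(22)−E(4)=18 → S
I(8)−M(12)=-4≡22 → W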